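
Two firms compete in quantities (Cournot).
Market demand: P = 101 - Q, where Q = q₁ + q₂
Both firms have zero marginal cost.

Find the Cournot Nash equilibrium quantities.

q₁* = q₂* = 33.67; P* = 33.67

Work:
Profit: π_i = P·q_i = (a - q_i - q_j)·q_i
FOC: ∂π_i/∂q_i = a - 2q_i - q_j = 0
Reaction function: q_i = (101 - q_j)/2
Symmetry: q* = 101/3 = 33.67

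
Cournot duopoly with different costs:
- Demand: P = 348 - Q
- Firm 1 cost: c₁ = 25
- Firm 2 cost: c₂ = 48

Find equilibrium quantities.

q₁* = 115.33, q₂* = 92.33

Work:
Reaction: q₁ = (348 - 25 - q₂)/2
Reaction: q₂ = (348 - 48 - q₁)/2
Solve simultaneously:
q₁* = (348 - 2×25 + 48)/3 = 115.33
q₂* = (348 - 2×48 + 25)/3 = 92.33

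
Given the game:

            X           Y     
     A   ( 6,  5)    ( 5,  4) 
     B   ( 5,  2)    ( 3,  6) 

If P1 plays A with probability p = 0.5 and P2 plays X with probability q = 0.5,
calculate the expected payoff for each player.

E[P1] = 4.75, E[P2] = 4.25

Work:
E[P1] = p·q·π₁(A,X) + p·(1-q)·π₁(A,Y) + (1-p)·q·π₁(B,X) + (1-p)·(1-q)·π₁(B,Y)
= 0.5·0.5·6 + 0.5·0.5·5 + 0.5·0.5·5 + 0.5·0.5·3
= 4.75

E[P2] = 4.25 (similar calculation)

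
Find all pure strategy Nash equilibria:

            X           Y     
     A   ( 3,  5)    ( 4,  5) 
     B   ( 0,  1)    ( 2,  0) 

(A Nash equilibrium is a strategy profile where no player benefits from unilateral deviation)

Nash equilibrium: (A, X), (A, Y)

Work:
Best responses:
  P1 vs X: payoffs [3, 0] → best response A (payoff 3)
  P1 vs Y: payoffs [4, 2] → best response A (payoff 4)
  P2 vs A: payoffs [5, 5] → best response X/Y (payoff 5)
  P2 vs B: payoffs [1, 0] → best response X (payoff 1)
Mutual best responses: (A,X), (A,Y) → Nash equilibria.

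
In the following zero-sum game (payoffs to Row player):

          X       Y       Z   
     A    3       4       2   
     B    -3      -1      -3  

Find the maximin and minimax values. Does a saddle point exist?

Maximin = 2, Minimax = 2, Saddle: True

Work:
Row minimums: [2, -3] → maximin = 2
Column maximums: [3, 4, 2] → minimax = 2
Saddle point exists! Game value = 2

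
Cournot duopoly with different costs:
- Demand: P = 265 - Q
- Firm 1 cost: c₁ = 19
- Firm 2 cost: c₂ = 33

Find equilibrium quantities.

q₁* = 86.67, q₂* = 72.67

Work:
Reaction: q₁ = (265 - 19 - q₂)/2
Reaction: q₂ = (265 - 33 - q₁)/2
Solve simultaneously:
q₁* = (265 - 2×19 + 33)/3 = 86.67
q₂* = (265 - 2×33 + 19)/3 = 72.67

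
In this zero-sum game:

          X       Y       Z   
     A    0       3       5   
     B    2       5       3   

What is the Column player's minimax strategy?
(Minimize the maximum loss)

Column should play X, value = 2

Work:
Column player minimizes Row's maximum payoff:
Column X: max payoff to Row = 2
Column Y: max payoff to Row = 5
Column Z: max payoff to Row = 5
Minimum is 2, achieved by column X.
Minimax strategy: X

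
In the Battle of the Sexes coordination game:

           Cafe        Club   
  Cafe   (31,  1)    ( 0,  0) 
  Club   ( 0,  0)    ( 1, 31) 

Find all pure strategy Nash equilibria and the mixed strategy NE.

Pure NE: (Cafe, Cafe) and (Club, Club); Mixed NE: p = 0.9688, q = 0.0312

Work:
Check pure NE:
(Cafe, Cafe): (31, 1) - no unilateral deviation beneficial
(Club, Club): (1, 31) - no unilateral deviation beneficial
Mixed NE: P1 plays Cafe with p = 0.9688, P2 plays Cafe with q = 0.0312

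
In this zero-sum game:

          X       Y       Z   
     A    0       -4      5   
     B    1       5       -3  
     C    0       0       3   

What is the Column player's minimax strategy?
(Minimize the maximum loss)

Column should play X, value = 1

Work:
Column player minimizes Row's maximum payoff:
Column X: max payoff to Row = 1
Column Y: max payoff to Row = 5
Column Z: max payoff to Row = 5
Minimum is 1, achieved by column X.
Minimax strategy: X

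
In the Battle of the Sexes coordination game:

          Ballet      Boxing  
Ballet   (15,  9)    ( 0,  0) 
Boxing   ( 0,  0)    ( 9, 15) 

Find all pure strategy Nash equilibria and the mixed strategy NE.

Pure NE: (Ballet, Ballet) and (Boxing, Boxing); Mixed NE: p = 0.625, q = 0.375

Work:
Check pure NE:
(Ballet, Ballet): (15, 9) - no unilateral deviation beneficial
(Boxing, Boxing): (9, 15) - no unilateral deviation beneficial
Mixed NE: P1 plays Ballet with p = 0.625, P2 plays Ballet with q = 0.375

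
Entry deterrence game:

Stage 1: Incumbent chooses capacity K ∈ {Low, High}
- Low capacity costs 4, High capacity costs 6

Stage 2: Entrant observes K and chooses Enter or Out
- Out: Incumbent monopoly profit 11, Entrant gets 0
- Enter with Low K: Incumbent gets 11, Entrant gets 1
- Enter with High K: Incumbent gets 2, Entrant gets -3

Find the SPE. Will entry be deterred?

SPE: (Low, Enter|Low, Out|High); Entry not deterred. Incumbent net profit = 7, Entrant gets 1

Work:
After Low K: Entrant enters (1 > 0)
After High K: Entrant stays out (-3 < 0)
Incumbent: Low → 11−4=7, High → 11−6=5
Incumbent chooses Low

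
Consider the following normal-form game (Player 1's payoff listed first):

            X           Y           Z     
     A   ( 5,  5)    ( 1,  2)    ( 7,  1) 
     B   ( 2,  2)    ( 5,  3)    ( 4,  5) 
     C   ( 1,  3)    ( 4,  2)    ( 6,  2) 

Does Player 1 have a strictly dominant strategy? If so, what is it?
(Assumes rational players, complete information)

No strictly dominant strategy exists for Player 1

Work:
A strategy strictly dominates another if it gives a strictly higher payoff against every opponent action. Compare each pair of P1's strategies column-by-column:
  A vs B: [5 vs 2, 1 vs 5, 7 vs 4] → A does not strictly dominate B (column Y: 1 ≤ 5)
  A vs C: [5 vs 1, 1 vs 4, 7 vs 6] → A does not strictly dominate C (column Y: 1 ≤ 4)
  B vs A: [2 vs 5, 5 vs 1, 4 vs 7] → B does not strictly dominate A (column X: 2 ≤ 5)
  B vs C: [2 vs 1, 5 vs 4, 4 vs 6] → B does not strictly dominate C (column Z: 4 ≤ 6)
  C vs A: [1 vs 5, 4 vs 1, 6 vs 7] → C does not strictly dominate A (column X: 1 ≤ 5)
  C vs B: [1 vs 2, 4 vs 5, 6 vs 4] → C does not strictly dominate B (column X: 1 ≤ 2)
No single strategy strictly dominates all others → no strictly dominant strategy.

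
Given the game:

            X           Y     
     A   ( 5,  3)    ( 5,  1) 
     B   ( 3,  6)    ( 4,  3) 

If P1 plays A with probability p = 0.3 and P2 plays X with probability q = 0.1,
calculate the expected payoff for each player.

E[P1] = 4.23, E[P2] = 2.67

Work:
E[P1] = p·q·π₁(A,X) + p·(1-q)·π₁(A,Y) + (1-p)·q·π₁(B,X) + (1-p)·(1-q)·π₁(B,Y)
= 0.3·0.1·5 + 0.3·0.9·5 + 0.7·0.1·3 + 0.7·0.9·4
= 4.23

E[P2] = 2.67 (similar calculation)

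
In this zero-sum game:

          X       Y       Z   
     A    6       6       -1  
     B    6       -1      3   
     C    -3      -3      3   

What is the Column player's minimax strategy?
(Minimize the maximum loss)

Column should play Z, value = 3

Work:
Column player minimizes Row's maximum payoff:
Column X: max payoff to Row = 6
Column Y: max payoff to Row = 6
Column Z: max payoff to Row = 3
Minimum is 3, achieved by column Z.
Minimax strategy: Z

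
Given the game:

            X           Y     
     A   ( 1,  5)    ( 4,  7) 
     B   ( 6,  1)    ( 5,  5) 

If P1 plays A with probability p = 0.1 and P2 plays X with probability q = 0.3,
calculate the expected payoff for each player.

E[P1] = 5.08, E[P2] = 4.06

Work:
E[P1] = p·q·π₁(A,X) + p·(1-q)·π₁(A,Y) + (1-p)·q·π₁(B,X) + (1-p)·(1-q)·π₁(B,Y)
= 0.1·0.3·1 + 0.1·0.7·4 + 0.9·0.3·6 + 0.9·0.7·5
= 5.08

E[P2] = 4.06 (similar calculation)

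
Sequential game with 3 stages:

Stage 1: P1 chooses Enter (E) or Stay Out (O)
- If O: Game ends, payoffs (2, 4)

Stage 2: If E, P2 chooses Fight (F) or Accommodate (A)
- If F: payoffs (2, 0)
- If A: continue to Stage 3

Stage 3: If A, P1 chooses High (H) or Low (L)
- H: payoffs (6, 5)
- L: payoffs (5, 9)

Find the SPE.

SPE: (E, A, H); Outcome (6, 5)

Work:
Stage 3: P1 chooses H (6 vs 5)
Stage 2: P2: F->0, A->5 (anticipating H). Choose A
Stage 1: P1: O->2, E->6 (anticipating A, H). Choose E
SPE path: E -> A -> H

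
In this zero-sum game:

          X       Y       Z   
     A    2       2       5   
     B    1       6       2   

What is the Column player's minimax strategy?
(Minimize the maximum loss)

Column should play X, value = 2

Work:
Column player minimizes Row's maximum payoff:
Column X: max payoff to Row = 2
Column Y: max payoff to Row = 6
Column Z: max payoff to Row = 5
Minimum is 2, achieved by column X.
Minimax strategy: X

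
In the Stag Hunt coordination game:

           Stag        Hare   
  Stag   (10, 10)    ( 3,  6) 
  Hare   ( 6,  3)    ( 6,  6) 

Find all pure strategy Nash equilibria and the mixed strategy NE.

Pure NE: (Stag, Stag) and (Hare, Hare); Mixed NE: p = 0.4286, q = 0.4286

Work:
Check pure NE:
(Stag, Stag): (10, 10) - no unilateral deviation beneficial
(Hare, Hare): (6, 6) - no unilateral deviation beneficial
Mixed NE: P1 plays Stag with p = 0.4286, P2 plays Stag with q = 0.4286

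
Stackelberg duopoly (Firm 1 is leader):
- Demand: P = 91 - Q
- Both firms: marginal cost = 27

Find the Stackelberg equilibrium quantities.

q₁* (leader) = 32.0, q₂* (follower) = 16.0

Work:
Follower's reaction: q₂ = (a - c - q₁)/2
Leader substitutes: π₁ = q₁·(a - q₁ - (a-c-q₁)/2 - c)
FOC: q₁* = (91 - 27)/2 = 32.00
Then: q₂* = (91 - 27 - 32.0)/2 = 16.00
Leader has first-mover advantage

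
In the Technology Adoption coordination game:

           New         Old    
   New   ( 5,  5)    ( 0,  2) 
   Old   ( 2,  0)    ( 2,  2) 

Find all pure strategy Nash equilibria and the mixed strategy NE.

Pure NE: (New, New) and (Old, Old); Mixed NE: p = 0.4, q = 0.4

Work:
Check pure NE:
(New, New): (5, 5) - no unilateral deviation beneficial
(Old, Old): (2, 2) - no unilateral deviation beneficial
Mixed NE: P1 plays New with p = 0.4, P2 plays New with q = 0.4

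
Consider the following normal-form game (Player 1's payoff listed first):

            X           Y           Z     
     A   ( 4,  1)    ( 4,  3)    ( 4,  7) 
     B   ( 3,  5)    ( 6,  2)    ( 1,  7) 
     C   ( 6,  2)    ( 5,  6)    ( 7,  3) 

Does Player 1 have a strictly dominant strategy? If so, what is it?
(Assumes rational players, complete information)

No strictly dominant strategy exists for Player 1

Work:
A strategy strictly dominates another if it gives a strictly higher payoff against every opponent action. Compare each pair of P1's strategies column-by-column:
  A vs B: [4 vs 3, 4 vs 6, 4 vs 1] → A does not strictly dominate B (column Y: 4 ≤ 6)
  A vs C: [4 vs 6, 4 vs 5, 4 vs 7] → A does not strictly dominate C (column X: 4 ≤ 6)
  B vs A: [3 vs 4, 6 vs 4, 1 vs 4] → B does not strictly dominate A (column X: 3 ≤ 4)
  B vs C: [3 vs 6, 6 vs 5, 1 vs 7] → B does not strictly dominate C (column X: 3 ≤ 6)
  C vs A: [6 vs 4, 5 vs 4, 7 vs 4] → C strictly dominates A
  C vs B: [6 vs 3, 5 vs 6, 7 vs 1] → C does not strictly dominate B (column Y: 5 ≤ 6)
No single strategy strictly dominates all others → no strictly dominant strategy.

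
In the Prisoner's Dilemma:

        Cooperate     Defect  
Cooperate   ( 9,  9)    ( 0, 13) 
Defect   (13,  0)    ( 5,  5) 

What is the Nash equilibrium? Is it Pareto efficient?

(Defect, Defect) is NE; not Pareto efficient

Work:
Defect dominates Cooperate for both players:
If P2 cooperates: Defect (13) > Cooperate (9)
If P2 defects: Defect (5) > Cooperate (0)
NE: (Defect, Defect) with payoff (5, 5)
But (Cooperate, Cooperate) = (9, 9) Pareto dominates (5, 5)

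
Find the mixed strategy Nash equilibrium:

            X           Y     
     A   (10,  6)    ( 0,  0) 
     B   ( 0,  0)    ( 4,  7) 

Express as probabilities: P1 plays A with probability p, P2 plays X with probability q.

p = 0.5385, q = 0.2857

Work:
Find probabilities that make opponent indifferent:
P2 chooses q to make P1 indifferent between A and B
P1 chooses p to make P2 indifferent between X and Y
Mixed NE: P1 plays (A: 0.5385, B: 0.4615), P2 plays (X: 0.2857, Y: 0.7143)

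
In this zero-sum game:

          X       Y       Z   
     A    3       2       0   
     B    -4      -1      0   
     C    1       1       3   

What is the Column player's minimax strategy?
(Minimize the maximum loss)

Column should play Y, value = 2

Work:
Column player minimizes Row's maximum payoff:
Column X: max payoff to Row = 3
Column Y: max payoff to Row = 2
Column Z: max payoff to Row = 3
Minimum is 2, achieved by column Y.
Minimax strategy: Y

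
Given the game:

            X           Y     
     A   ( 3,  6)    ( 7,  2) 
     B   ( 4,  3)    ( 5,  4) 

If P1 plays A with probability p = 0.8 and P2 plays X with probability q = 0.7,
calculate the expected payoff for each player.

E[P1] = 4.22, E[P2] = 4.5

Work:
E[P1] = p·q·π₁(A,X) + p·(1-q)·π₁(A,Y) + (1-p)·q·π₁(B,X) + (1-p)·(1-q)·π₁(B,Y)
= 0.8·0.7·3 + 0.8·0.3·7 + 0.2·0.7·4 + 0.2·0.3·5
= 4.22

E[P2] = 4.5 (similar calculation)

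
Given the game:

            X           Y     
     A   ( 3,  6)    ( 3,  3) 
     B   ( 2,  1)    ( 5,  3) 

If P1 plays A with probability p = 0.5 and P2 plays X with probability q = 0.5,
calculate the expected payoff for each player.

E[P1] = 3.25, E[P2] = 3.25

Work:
E[P1] = p·q·π₁(A,X) + p·(1-q)·π₁(A,Y) + (1-p)·q·π₁(B,X) + (1-p)·(1-q)·π₁(B,Y)
= 0.5·0.5·3 + 0.5·0.5·3 + 0.5·0.5·2 + 0.5·0.5·5
= 3.25

E[P2] = 3.25 (similar calculation)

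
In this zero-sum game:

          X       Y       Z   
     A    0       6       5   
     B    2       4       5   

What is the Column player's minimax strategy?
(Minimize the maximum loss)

Column should play X, value = 2

Work:
Column player minimizes Row's maximum payoff:
Column X: max payoff to Row = 2
Column Y: max payoff to Row = 6
Column Z: max payoff to Row = 5
Minimum is 2, achieved by column X.
Minimax strategy: X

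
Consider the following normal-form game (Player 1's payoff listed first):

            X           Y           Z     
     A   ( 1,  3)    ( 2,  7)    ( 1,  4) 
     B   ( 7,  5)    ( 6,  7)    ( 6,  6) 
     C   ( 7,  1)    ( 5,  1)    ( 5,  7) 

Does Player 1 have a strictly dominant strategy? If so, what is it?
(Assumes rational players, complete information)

No strictly dominant strategy exists for Player 1

Work:
A strategy strictly dominates another if it gives a strictly higher payoff against every opponent action. Compare each pair of P1's strategies column-by-column:
  A vs B: [1 vs 7, 2 vs 6, 1 vs 6] → A does not strictly dominate B (column X: 1 ≤ 7)
  A vs C: [1 vs 7, 2 vs 5, 1 vs 5] → A does not strictly dominate C (column X: 1 ≤ 7)
  B vs A: [7 vs 1, 6 vs 2, 6 vs 1] → B strictly dominates A
  B vs C: [7 vs 7, 6 vs 5, 6 vs 5] → B does not strictly dominate C (column X: 7 ≤ 7)
  C vs A: [7 vs 1, 5 vs 2, 5 vs 1] → C strictly dominates A
  C vs B: [7 vs 7, 5 vs 6, 5 vs 6] → C does not strictly dominate B (column X: 7 ≤ 7)
No single strategy strictly dominates all others → no strictly dominant strategy.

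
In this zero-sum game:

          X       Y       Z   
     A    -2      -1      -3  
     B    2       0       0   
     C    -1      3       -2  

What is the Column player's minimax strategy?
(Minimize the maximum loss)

Column should play Z, value = 0

Work:
Column player minimizes Row's maximum payoff:
Column X: max payoff to Row = 2
Column Y: max payoff to Row = 3
Column Z: max payoff to Row = 0
Minimum is 0, achieved by column Z.
Minimax strategy: Z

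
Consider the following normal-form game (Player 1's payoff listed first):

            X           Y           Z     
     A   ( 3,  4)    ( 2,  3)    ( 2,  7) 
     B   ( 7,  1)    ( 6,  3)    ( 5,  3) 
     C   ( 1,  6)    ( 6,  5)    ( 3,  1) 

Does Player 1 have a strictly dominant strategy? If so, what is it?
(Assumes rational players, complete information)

No strictly dominant strategy exists for Player 1

Work:
A strategy strictly dominates another if it gives a strictly higher payoff against every opponent action. Compare each pair of P1's strategies column-by-column:
  A vs B: [3 vs 7, 2 vs 6, 2 vs 5] → A does not strictly dominate B (column X: 3 ≤ 7)
  A vs C: [3 vs 1, 2 vs 6, 2 vs 3] → A does not strictly dominate C (column Y: 2 ≤ 6)
  B vs A: [7 vs 3, 6 vs 2, 5 vs 2] → B strictly dominates A
  B vs C: [7 vs 1, 6 vs 6, 5 vs 3] → B does not strictly dominate C (column Y: 6 ≤ 6)
  C vs A: [1 vs 3, 6 vs 2, 3 vs 2] → C does not strictly dominate A (column X: 1 ≤ 3)
  C vs B: [1 vs 7, 6 vs 6, 3 vs 5] → C does not strictly dominate B (column X: 1 ≤ 7)
No single strategy strictly dominates all others → no strictly dominant strategy.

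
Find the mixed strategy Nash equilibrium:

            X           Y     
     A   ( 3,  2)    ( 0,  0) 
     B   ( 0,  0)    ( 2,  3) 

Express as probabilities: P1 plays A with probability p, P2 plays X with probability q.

p = 0.6, q = 0.4

Work:
Find probabilities that make opponent indifferent:
P2 chooses q to make P1 indifferent between A and B
P1 chooses p to make P2 indifferent between X and Y
Mixed NE: P1 plays (A: 0.6, B: 0.4), P2 plays (X: 0.4, Y: 0.6)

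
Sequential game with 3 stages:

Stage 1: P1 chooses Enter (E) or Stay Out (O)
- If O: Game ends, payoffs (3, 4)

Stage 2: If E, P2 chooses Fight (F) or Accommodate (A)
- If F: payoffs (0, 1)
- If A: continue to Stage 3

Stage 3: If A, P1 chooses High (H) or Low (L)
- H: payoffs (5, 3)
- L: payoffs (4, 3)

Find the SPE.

SPE: (E, A, H); Outcome (5, 3)

Work:
Stage 3: P1 chooses H (5 vs 4)
Stage 2: P2: F->1, A->3 (anticipating H). Choose A
Stage 1: P1: O->3, E->5 (anticipating A, H). Choose E
SPE path: E -> A -> H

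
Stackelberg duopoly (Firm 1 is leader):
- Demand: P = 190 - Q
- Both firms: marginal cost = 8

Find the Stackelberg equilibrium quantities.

q₁* (leader) = 91.0, q₂* (follower) = 45.5

Work:
Follower's reaction: q₂ = (a - c - q₁)/2
Leader substitutes: π₁ = q₁·(a - q₁ - (a-c-q₁)/2 - c)
FOC: q₁* = (190 - 8)/2 = 91.00
Then: q₂* = (190 - 8 - 91.0)/2 = 45.50
Leader has first-mover advantage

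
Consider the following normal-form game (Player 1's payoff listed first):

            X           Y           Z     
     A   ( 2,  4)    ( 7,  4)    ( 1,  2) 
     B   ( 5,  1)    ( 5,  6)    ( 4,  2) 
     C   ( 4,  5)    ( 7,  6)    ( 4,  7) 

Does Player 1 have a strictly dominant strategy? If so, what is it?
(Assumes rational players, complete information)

No strictly dominant strategy exists for Player 1

Work:
A strategy strictly dominates another if it gives a strictly higher payoff against every opponent action. Compare each pair of P1's strategies column-by-column:
  A vs B: [2 vs 5, 7 vs 5, 1 vs 4] → A does not strictly dominate B (column X: 2 ≤ 5)
  A vs C: [2 vs 4, 7 vs 7, 1 vs 4] → A does not strictly dominate C (column X: 2 ≤ 4)
  B vs A: [5 vs 2, 5 vs 7, 4 vs 1] → B does not strictly dominate A (column Y: 5 ≤ 7)
  B vs C: [5 vs 4, 5 vs 7, 4 vs 4] → B does not strictly dominate C (column Y: 5 ≤ 7)
  C vs A: [4 vs 2, 7 vs 7, 4 vs 1] → C does not strictly dominate A (column Y: 7 ≤ 7)
  C vs B: [4 vs 5, 7 vs 5, 4 vs 4] → C does not strictly dominate B (column X: 4 ≤ 5)
No single strategy strictly dominates all others → no strictly dominant strategy.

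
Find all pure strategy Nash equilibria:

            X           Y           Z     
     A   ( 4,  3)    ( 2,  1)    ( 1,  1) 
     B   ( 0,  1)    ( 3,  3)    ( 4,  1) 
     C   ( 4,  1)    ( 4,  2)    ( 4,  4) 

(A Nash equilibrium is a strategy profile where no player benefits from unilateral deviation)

Nash equilibrium: (A, X), (C, Z)

Work:
Best responses:
  P1 vs X: payoffs [4, 0, 4] → best response A/C (payoff 4)
  P1 vs Y: payoffs [2, 3, 4] → best response C (payoff 4)
  P1 vs Z: payoffs [1, 4, 4] → best response B/C (payoff 4)
  P2 vs A: payoffs [3, 1, 1] → best response X (payoff 3)
  P2 vs B: payoffs [1, 3, 1] → best response Y (payoff 3)
  P2 vs C: payoffs [1, 2, 4] → best response Z (payoff 4)
Mutual best responses: (A,X), (C,Z) → Nash equilibria.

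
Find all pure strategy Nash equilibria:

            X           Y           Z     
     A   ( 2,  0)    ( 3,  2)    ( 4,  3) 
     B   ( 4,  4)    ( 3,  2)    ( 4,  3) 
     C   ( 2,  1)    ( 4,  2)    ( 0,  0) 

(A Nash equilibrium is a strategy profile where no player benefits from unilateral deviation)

Nash equilibrium: (A, Z), (B, X), (C, Y)

Work:
Best responses:
  P1 vs X: payoffs [2, 4, 2] → best response B (payoff 4)
  P1 vs Y: payoffs [3, 3, 4] → best response C (payoff 4)
  P1 vs Z: payoffs [4, 4, 0] → best response A/B (payoff 4)
  P2 vs A: payoffs [0, 2, 3] → best response Z (payoff 3)
  P2 vs B: payoffs [4, 2, 3] → best response X (payoff 4)
  P2 vs C: payoffs [1, 2, 0] → best response Y (payoff 2)
Mutual best responses: (A,Z), (B,X), (C,Y) → Nash equilibria.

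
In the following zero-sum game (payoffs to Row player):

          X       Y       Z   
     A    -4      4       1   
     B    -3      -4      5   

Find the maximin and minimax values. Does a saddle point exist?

Maximin = -4, Minimax = -3, Saddle: False

Work:
Row minimums: [-4, -4] → maximin = -4
Column maximums: [-3, 4, 5] → minimax = -3
No saddle point (maximin ≠ minimax). Mixed strategy needed.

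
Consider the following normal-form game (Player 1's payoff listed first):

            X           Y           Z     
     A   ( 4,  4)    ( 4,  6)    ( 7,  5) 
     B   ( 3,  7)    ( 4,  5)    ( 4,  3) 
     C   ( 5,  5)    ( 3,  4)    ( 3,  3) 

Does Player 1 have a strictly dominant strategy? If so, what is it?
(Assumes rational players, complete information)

No strictly dominant strategy exists for Player 1

Work:
A strategy strictly dominates another if it gives a strictly higher payoff against every opponent action. Compare each pair of P1's strategies column-by-column:
  A vs B: [4 vs 3, 4 vs 4, 7 vs 4] → A does not strictly dominate B (column Y: 4 ≤ 4)
  A vs C: [4 vs 5, 4 vs 3, 7 vs 3] → A does not strictly dominate C (column X: 4 ≤ 5)
  B vs A: [3 vs 4, 4 vs 4, 4 vs 7] → B does not strictly dominate A (column X: 3 ≤ 4)
  B vs C: [3 vs 5, 4 vs 3, 4 vs 3] → B does not strictly dominate C (column X: 3 ≤ 5)
  C vs A: [5 vs 4, 3 vs 4, 3 vs 7] → C does not strictly dominate A (column Y: 3 ≤ 4)
  C vs B: [5 vs 3, 3 vs 4, 3 vs 4] → C does not strictly dominate B (column Y: 3 ≤ 4)
No single strategy strictly dominates all others → no strictly dominant strategy.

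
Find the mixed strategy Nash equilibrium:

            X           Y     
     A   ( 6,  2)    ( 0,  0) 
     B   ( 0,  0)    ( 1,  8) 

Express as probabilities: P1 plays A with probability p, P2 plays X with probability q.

p = 0.8, q = 0.1429

Work:
Find probabilities that make opponent indifferent:
P2 chooses q to make P1 indifferent between A and B
P1 chooses p to make P2 indifferent between X and Y
Mixed NE: P1 plays (A: 0.8, B: 0.2), P2 plays (X: 0.1429, Y: 0.8571)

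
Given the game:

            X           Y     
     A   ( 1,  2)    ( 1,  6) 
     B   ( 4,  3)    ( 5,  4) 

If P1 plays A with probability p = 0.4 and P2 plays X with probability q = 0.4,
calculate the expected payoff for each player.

E[P1] = 3.16, E[P2] = 3.92

Work:
E[P1] = p·q·π₁(A,X) + p·(1-q)·π₁(A,Y) + (1-p)·q·π₁(B,X) + (1-p)·(1-q)·π₁(B,Y)
= 0.4·0.4·1 + 0.4·0.6·1 + 0.6·0.4·4 + 0.6·0.6·5
= 3.16

E[P2] = 3.92 (similar calculation)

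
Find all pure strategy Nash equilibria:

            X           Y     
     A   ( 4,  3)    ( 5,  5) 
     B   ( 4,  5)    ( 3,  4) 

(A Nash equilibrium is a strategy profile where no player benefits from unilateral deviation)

Nash equilibrium: (A, Y), (B, X)

Work:
Best responses:
  P1 vs X: payoffs [4, 4] → best response A/B (payoff 4)
  P1 vs Y: payoffs [5, 3] → best response A (payoff 5)
  P2 vs A: payoffs [3, 5] → best response Y (payoff 5)
  P2 vs B: payoffs [5, 4] → best response X (payoff 5)
Mutual best responses: (A,Y), (B,X) → Nash equilibria.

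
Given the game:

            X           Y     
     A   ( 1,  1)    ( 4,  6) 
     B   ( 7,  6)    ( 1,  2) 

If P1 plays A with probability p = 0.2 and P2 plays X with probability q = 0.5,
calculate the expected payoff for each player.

E[P1] = 3.7, E[P2] = 3.9

Work:
E[P1] = p·q·π₁(A,X) + p·(1-q)·π₁(A,Y) + (1-p)·q·π₁(B,X) + (1-p)·(1-q)·π₁(B,Y)
= 0.2·0.5·1 + 0.2·0.5·4 + 0.8·0.5·7 + 0.8·0.5·1
= 3.7

E[P2] = 3.9 (similar calculation)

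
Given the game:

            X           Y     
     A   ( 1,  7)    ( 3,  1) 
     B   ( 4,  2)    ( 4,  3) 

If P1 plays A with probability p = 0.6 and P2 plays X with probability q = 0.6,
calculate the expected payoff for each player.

E[P1] = 2.68, E[P2] = 3.72

Work:
E[P1] = p·q·π₁(A,X) + p·(1-q)·π₁(A,Y) + (1-p)·q·π₁(B,X) + (1-p)·(1-q)·π₁(B,Y)
= 0.6·0.6·1 + 0.6·0.4·3 + 0.4·0.6·4 + 0.4·0.4·4
= 2.68

E[P2] = 3.72 (similar calculation)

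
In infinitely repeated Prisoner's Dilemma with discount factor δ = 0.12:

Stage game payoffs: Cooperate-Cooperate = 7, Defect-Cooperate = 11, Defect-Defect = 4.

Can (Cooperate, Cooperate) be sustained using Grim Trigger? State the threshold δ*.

δ* = 0.5714; since δ = 0.12 < 0.5714, cooperation cannot be sustained

Work:
For Grim Trigger:
Cooperate forever: 7/(1-δ)
Defect then punished: 11 + 4·δ/(1-δ)
Need: 7/(1-δ) ≥ 11 + 4·δ/(1-δ)
Solving: δ ≥ (T-R)/(T-P) = (11-7)/(11-4) = 0.5714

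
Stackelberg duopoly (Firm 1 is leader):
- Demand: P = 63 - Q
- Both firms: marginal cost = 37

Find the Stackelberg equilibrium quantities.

q₁* (leader) = 13.0, q₂* (follower) = 6.5

Work:
Follower's reaction: q₂ = (a - c - q₁)/2
Leader substitutes: π₁ = q₁·(a - q₁ - (a-c-q₁)/2 - c)
FOC: q₁* = (63 - 37)/2 = 13.00
Then: q₂* = (63 - 37 - 13.0)/2 = 6.50
Leader has first-mover advantage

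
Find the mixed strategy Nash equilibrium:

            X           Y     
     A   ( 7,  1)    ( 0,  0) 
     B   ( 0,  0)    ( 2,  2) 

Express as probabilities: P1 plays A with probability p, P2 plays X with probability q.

p = 0.6667, q = 0.2222

Work:
Find probabilities that make opponent indifferent:
P2 chooses q to make P1 indifferent between A and B
P1 chooses p to make P2 indifferent between X and Y
Mixed NE: P1 plays (A: 0.6667, B: 0.3333), P2 plays (X: 0.2222, Y: 0.7778)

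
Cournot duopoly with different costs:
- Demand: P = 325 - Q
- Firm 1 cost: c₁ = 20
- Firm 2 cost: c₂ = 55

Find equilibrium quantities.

q₁* = 113.33, q₂* = 78.33

Work:
Reaction: q₁ = (325 - 20 - q₂)/2
Reaction: q₂ = (325 - 55 - q₁)/2
Solve simultaneously:
q₁* = (325 - 2×20 + 55)/3 = 113.33
q₂* = (325 - 2×55 + 20)/3 = 78.33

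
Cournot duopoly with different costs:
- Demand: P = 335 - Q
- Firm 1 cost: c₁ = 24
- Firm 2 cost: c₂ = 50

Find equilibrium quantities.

q₁* = 112.33, q₂* = 86.33

Work:
Reaction: q₁ = (335 - 24 - q₂)/2
Reaction: q₂ = (335 - 50 - q₁)/2
Solve simultaneously:
q₁* = (335 - 2×24 + 50)/3 = 112.33
q₂* = (335 - 2×50 + 24)/3 = 86.33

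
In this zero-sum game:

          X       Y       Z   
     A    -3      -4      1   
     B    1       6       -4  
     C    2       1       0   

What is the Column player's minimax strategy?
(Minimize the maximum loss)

Column should play Z, value = 1

Work:
Column player minimizes Row's maximum payoff:
Column X: max payoff to Row = 2
Column Y: max payoff to Row = 6
Column Z: max payoff to Row = 1
Minimum is 1, achieved by column Z.
Minimax strategy: Z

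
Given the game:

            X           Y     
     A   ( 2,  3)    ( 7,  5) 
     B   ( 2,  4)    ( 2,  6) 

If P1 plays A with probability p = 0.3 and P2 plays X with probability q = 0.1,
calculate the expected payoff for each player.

E[P1] = 3.35, E[P2] = 5.5

Work:
E[P1] = p·q·π₁(A,X) + p·(1-q)·π₁(A,Y) + (1-p)·q·π₁(B,X) + (1-p)·(1-q)·π₁(B,Y)
= 0.3·0.1·2 + 0.3·0.9·7 + 0.7·0.1·2 + 0.7·0.9·2
= 3.35

E[P2] = 5.5 (similar calculation)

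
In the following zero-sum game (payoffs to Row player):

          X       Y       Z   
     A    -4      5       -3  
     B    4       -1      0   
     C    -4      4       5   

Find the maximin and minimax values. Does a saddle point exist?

Maximin = -1, Minimax = 4, Saddle: False

Work:
Row minimums: [-4, -1, -4] → maximin = -1
Column maximums: [4, 5, 5] → minimax = 4
No saddle point (maximin ≠ minimax). Mixed strategy needed.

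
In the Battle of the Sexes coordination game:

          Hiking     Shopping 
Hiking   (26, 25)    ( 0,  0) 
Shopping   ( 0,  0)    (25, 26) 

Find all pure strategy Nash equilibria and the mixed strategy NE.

Pure NE: (Hiking, Hiking) and (Shopping, Shopping); Mixed NE: p = 0.5098, q = 0.4902

Work:
Check pure NE:
(Hiking, Hiking): (26, 25) - no unilateral deviation beneficial
(Shopping, Shopping): (25, 26) - no unilateral deviation beneficial
Mixed NE: P1 plays Hiking with p = 0.5098, P2 plays Hiking with q = 0.4902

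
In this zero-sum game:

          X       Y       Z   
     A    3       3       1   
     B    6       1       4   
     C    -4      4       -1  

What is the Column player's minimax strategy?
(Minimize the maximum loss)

Column should play Y or Z (all achieve the minimum), value = 4

Work:
Column player minimizes Row's maximum payoff:
Column X: max payoff to Row = 6
Column Y: max payoff to Row = 4
Column Z: max payoff to Row = 4
Minimum is 4, achieved by columns Y, Z (tied).
Each of Y or Z is a minimax strategy.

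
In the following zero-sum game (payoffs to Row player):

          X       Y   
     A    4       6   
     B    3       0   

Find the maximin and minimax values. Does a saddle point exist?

Maximin = 4, Minimax = 4, Saddle: True

Work:
Row minimums: [4, 0] → maximin = 4
Column maximums: [4, 6] → minimax = 4
Saddle point exists! Game value = 4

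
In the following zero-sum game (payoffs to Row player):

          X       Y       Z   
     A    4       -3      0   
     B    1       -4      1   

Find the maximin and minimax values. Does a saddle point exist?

Maximin = -3, Minimax = -3, Saddle: True

Work:
Row minimums: [-3, -4] → maximin = -3
Column maximums: [4, -3, 1] → minimax = -3
Saddle point exists! Game value = -3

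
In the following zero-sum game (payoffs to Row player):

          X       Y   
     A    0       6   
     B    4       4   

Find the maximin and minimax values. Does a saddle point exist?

Maximin = 4, Minimax = 4, Saddle: True

Work:
Row minimums: [0, 4] → maximin = 4
Column maximums: [4, 6] → minimax = 4
Saddle point exists! Game value = 4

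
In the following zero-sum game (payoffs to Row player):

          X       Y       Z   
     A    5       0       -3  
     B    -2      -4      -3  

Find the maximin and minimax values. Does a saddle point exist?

Maximin = -3, Minimax = -3, Saddle: True

Work:
Row minimums: [-3, -4] → maximin = -3
Column maximums: [5, 0, -3] → minimax = -3
Saddle point exists! Game value = -3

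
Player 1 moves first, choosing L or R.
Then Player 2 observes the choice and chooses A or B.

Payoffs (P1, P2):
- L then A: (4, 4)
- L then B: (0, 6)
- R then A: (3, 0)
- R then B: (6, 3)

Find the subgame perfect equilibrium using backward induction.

P1 plays R, P2 plays B after L and B after R; Payoff (6, 3)

Work:
Backward induction:
After L: P2 chooses B → P1 gets 0
After R: P2 chooses B → P1 gets 6
P1 chooses R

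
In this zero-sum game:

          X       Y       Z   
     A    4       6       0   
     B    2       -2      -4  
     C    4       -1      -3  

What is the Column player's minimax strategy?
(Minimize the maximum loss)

Column should play Z, value = 0

Work:
Column player minimizes Row's maximum payoff:
Column X: max payoff to Row = 4
Column Y: max payoff to Row = 6
Column Z: max payoff to Row = 0
Minimum is 0, achieved by column Z.
Minimax strategy: Z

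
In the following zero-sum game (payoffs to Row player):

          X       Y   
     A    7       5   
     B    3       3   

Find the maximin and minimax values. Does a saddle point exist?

Maximin = 5, Minimax = 5, Saddle: True

Work:
Row minimums: [5, 3] → maximin = 5
Column maximums: [7, 5] → minimax = 5
Saddle point exists! Game value = 5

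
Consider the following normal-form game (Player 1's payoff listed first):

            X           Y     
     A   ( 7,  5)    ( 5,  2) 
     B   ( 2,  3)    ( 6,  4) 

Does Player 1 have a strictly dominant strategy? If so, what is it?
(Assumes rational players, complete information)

No strictly dominant strategy exists for Player 1

Work:
A strategy strictly dominates another if it gives a strictly higher payoff against every opponent action. Compare each pair of P1's strategies column-by-column:
  A vs B: [7 vs 2, 5 vs 6] → A does not strictly dominate B (column Y: 5 ≤ 6)
  B vs A: [2 vs 7, 6 vs 5] → B does not strictly dominate A (column X: 2 ≤ 7)
No single strategy strictly dominates all others → no strictly dominant strategy.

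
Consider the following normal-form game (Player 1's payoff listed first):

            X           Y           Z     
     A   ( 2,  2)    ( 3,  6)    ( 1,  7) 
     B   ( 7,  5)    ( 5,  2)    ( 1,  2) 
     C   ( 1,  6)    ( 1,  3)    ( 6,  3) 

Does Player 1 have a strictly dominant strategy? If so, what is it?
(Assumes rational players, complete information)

No strictly dominant strategy exists for Player 1

Work:
A strategy strictly dominates another if it gives a strictly higher payoff against every opponent action. Compare each pair of P1's strategies column-by-column:
  A vs B: [2 vs 7, 3 vs 5, 1 vs 1] → A does not strictly dominate B (column X: 2 ≤ 7)
  A vs C: [2 vs 1, 3 vs 1, 1 vs 6] → A does not strictly dominate C (column Z: 1 ≤ 6)
  B vs A: [7 vs 2, 5 vs 3, 1 vs 1] → B does not strictly dominate A (column Z: 1 ≤ 1)
  B vs C: [7 vs 1, 5 vs 1, 1 vs 6] → B does not strictly dominate C (column Z: 1 ≤ 6)
  C vs A: [1 vs 2, 1 vs 3, 6 vs 1] → C does not strictly dominate A (column X: 1 ≤ 2)
  C vs B: [1 vs 7, 1 vs 5, 6 vs 1] → C does not strictly dominate B (column X: 1 ≤ 7)
No single strategy strictly dominates all others → no strictly dominant strategy.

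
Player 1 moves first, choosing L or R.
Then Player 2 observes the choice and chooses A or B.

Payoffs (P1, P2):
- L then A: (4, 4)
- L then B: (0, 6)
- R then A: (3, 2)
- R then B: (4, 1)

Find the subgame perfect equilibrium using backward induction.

P1 plays R, P2 plays B after L and A after R; Payoff (3, 2)

Work:
Backward induction:
After L: P2 chooses B → P1 gets 0
After R: P2 chooses A → P1 gets 3
P1 chooses R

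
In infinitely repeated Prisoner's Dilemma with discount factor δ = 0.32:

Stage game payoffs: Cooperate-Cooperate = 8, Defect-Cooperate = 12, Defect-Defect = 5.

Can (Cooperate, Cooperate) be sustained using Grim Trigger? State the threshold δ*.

δ* = 0.5714; since δ = 0.32 < 0.5714, cooperation cannot be sustained

Work:
For Grim Trigger:
Cooperate forever: 8/(1-δ)
Defect then punished: 12 + 5·δ/(1-δ)
Need: 8/(1-δ) ≥ 12 + 5·δ/(1-δ)
Solving: δ ≥ (T-R)/(T-P) = (12-8)/(12-5) = 0.5714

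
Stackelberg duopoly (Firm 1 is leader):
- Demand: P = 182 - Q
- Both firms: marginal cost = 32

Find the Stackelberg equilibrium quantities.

q₁* (leader) = 75.0, q₂* (follower) = 37.5

Work:
Follower's reaction: q₂ = (a - c - q₁)/2
Leader substitutes: π₁ = q₁·(a - q₁ - (a-c-q₁)/2 - c)
FOC: q₁* = (182 - 32)/2 = 75.00
Then: q₂* = (182 - 32 - 75.0)/2 = 37.50
Leader has first-mover advantage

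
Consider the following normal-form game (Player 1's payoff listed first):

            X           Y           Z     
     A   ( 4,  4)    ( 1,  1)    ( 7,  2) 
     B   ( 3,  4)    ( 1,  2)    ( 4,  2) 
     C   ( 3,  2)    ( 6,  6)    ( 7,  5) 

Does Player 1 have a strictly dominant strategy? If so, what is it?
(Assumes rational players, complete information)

No strictly dominant strategy exists for Player 1

Work:
A strategy strictly dominates another if it gives a strictly higher payoff against every opponent action. Compare each pair of P1's strategies column-by-column:
  A vs B: [4 vs 3, 1 vs 1, 7 vs 4] → A does not strictly dominate B (column Y: 1 ≤ 1)
  A vs C: [4 vs 3, 1 vs 6, 7 vs 7] → A does not strictly dominate C (column Y: 1 ≤ 6)
  B vs A: [3 vs 4, 1 vs 1, 4 vs 7] → B does not strictly dominate A (column X: 3 ≤ 4)
  B vs C: [3 vs 3, 1 vs 6, 4 vs 7] → B does not strictly dominate C (column X: 3 ≤ 3)
  C vs A: [3 vs 4, 6 vs 1, 7 vs 7] → C does not strictly dominate A (column X: 3 ≤ 4)
  C vs B: [3 vs 3, 6 vs 1, 7 vs 4] → C does not strictly dominate B (column X: 3 ≤ 3)
No single strategy strictly dominates all others → no strictly dominant strategy.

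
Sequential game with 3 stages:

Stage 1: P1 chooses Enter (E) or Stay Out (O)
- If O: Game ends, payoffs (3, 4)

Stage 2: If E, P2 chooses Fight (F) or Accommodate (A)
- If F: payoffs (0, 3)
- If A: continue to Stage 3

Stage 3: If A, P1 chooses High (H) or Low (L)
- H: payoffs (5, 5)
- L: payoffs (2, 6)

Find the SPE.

SPE: (E, A, H); Outcome (5, 5)

Work:
Stage 3: P1 chooses H (5 vs 2)
Stage 2: P2: F->3, A->5 (anticipating H). Choose A
Stage 1: P1: O->3, E->5 (anticipating A, H). Choose E
SPE path: E -> A -> H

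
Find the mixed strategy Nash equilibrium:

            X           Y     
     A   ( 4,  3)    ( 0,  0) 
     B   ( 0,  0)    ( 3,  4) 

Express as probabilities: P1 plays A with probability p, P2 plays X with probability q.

p = 0.5714, q = 0.4286

Work:
Find probabilities that make opponent indifferent:
P2 chooses q to make P1 indifferent between A and B
P1 chooses p to make P2 indifferent between X and Y
Mixed NE: P1 plays (A: 0.5714, B: 0.4286), P2 plays (X: 0.4286, Y: 0.5714)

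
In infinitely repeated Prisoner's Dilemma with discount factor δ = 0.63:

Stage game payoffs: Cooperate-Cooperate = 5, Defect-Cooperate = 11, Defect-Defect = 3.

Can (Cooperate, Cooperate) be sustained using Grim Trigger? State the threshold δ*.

δ* = 0.75; since δ = 0.63 < 0.75, cooperation cannot be sustained

Work:
For Grim Trigger:
Cooperate forever: 5/(1-δ)
Defect then punished: 11 + 3·δ/(1-δ)
Need: 5/(1-δ) ≥ 11 + 3·δ/(1-δ)
Solving: δ ≥ (T-R)/(T-P) = (11-5)/(11-3) = 0.75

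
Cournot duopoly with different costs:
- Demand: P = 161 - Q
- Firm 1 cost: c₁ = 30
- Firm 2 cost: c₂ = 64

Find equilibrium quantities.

q₁* = 55.0, q₂* = 21.0

Work:
Reaction: q₁ = (161 - 30 - q₂)/2
Reaction: q₂ = (161 - 64 - q₁)/2
Solve simultaneously:
q₁* = (161 - 2×30 + 64)/3 = 55.0
q₂* = (161 - 2×64 + 30)/3 = 21.0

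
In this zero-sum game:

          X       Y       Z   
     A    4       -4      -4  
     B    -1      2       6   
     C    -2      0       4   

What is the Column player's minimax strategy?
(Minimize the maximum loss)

Column should play Y, value = 2

Work:
Column player minimizes Row's maximum payoff:
Column X: max payoff to Row = 4
Column Y: max payoff to Row = 2
Column Z: max payoff to Row = 6
Minimum is 2, achieved by column Y.
Minimax strategy: Y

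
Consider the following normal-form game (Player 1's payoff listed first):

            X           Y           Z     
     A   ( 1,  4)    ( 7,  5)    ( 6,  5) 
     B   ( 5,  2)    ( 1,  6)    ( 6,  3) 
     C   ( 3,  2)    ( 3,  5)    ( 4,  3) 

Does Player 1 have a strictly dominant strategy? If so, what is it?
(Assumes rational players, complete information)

No strictly dominant strategy exists for Player 1

Work:
A strategy strictly dominates another if it gives a strictly higher payoff against every opponent action. Compare each pair of P1's strategies column-by-column:
  A vs B: [1 vs 5, 7 vs 1, 6 vs 6] → A does not strictly dominate B (column X: 1 ≤ 5)
  A vs C: [1 vs 3, 7 vs 3, 6 vs 4] → A does not strictly dominate C (column X: 1 ≤ 3)
  B vs A: [5 vs 1, 1 vs 7, 6 vs 6] → B does not strictly dominate A (column Y: 1 ≤ 7)
  B vs C: [5 vs 3, 1 vs 3, 6 vs 4] → B does not strictly dominate C (column Y: 1 ≤ 3)
  C vs A: [3 vs 1, 3 vs 7, 4 vs 6] → C does not strictly dominate A (column Y: 3 ≤ 7)
  C vs B: [3 vs 5, 3 vs 1, 4 vs 6] → C does not strictly dominate B (column X: 3 ≤ 5)
No single strategy strictly dominates all others → no strictly dominant strategy.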